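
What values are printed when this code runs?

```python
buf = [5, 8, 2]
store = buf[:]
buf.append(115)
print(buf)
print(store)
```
[5, 8, 2, 115]
[5, 8, 2]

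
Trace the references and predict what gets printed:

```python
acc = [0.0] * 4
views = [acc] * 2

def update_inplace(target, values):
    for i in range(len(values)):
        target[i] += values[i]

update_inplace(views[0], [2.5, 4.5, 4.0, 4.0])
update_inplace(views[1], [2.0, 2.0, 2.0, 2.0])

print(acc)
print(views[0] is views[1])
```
[4.5, 6.5, 6.0, 6.0]
True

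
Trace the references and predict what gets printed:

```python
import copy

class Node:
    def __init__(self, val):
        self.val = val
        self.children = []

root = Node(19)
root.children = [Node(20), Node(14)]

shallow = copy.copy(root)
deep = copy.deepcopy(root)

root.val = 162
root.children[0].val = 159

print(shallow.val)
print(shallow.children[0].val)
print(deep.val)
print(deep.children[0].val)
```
19
159
19
20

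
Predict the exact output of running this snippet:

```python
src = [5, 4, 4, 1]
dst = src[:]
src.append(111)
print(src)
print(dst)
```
[5, 4, 4, 1, 111]
[5, 4, 4, 1]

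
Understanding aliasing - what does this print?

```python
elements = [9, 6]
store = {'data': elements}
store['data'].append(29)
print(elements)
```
[9, 6, 29]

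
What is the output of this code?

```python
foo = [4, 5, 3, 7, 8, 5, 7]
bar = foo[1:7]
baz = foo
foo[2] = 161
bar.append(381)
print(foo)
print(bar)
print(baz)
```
[4, 5, 161, 7, 8, 5, 7]
[5, 3, 7, 8, 5, 7, 381]
[4, 5, 161, 7, 8, 5, 7]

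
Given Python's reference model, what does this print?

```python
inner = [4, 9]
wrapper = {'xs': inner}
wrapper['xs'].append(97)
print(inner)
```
[4, 9, 97]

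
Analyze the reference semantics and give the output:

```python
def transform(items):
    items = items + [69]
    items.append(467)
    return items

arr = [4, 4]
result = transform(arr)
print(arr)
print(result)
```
[4, 4]
[4, 4, 69, 467]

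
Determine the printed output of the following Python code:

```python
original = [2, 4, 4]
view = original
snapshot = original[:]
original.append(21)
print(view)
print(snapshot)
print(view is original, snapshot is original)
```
[2, 4, 4, 21]
[2, 4, 4]
True False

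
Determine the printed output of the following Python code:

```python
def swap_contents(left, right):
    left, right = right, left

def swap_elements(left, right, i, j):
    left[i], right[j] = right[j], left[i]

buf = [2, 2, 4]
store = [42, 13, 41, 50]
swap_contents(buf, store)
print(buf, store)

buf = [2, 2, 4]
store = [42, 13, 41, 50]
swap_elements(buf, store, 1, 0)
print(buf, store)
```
[2, 2, 4] [42, 13, 41, 50]
[2, 42, 4] [2, 13, 41, 50]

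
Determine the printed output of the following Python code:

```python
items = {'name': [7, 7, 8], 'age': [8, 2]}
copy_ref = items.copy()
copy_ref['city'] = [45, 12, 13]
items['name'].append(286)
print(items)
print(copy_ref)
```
{'name': [7, 7, 8, 286], 'age': [8, 2]}
{'name': [7, 7, 8, 286], 'age': [8, 2], 'city': [45, 12, 13]}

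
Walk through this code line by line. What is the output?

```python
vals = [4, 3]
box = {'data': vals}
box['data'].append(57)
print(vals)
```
[4, 3, 57]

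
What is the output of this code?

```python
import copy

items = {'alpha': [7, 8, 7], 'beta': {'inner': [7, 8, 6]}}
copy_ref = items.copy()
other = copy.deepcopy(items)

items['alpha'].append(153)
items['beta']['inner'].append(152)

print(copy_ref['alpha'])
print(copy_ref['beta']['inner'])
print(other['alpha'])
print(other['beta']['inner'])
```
[7, 8, 7, 153]
[7, 8, 6, 152]
[7, 8, 7]
[7, 8, 6]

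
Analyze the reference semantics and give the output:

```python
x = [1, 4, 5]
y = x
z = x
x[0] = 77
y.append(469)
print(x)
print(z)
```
[77, 4, 5, 469]
[77, 4, 5, 469]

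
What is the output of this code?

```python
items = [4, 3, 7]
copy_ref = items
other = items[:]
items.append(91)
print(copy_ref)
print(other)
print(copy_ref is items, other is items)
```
[4, 3, 7, 91]
[4, 3, 7]
True False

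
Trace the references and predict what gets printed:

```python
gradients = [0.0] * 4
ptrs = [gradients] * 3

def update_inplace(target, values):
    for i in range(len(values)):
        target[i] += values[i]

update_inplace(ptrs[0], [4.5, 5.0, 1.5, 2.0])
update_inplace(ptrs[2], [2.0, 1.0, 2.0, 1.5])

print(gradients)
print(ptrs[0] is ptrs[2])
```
[6.5, 6.0, 3.5, 3.5]
True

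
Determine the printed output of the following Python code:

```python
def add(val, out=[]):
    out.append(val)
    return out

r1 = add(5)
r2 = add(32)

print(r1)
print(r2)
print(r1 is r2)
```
[5, 32]
[5, 32]
True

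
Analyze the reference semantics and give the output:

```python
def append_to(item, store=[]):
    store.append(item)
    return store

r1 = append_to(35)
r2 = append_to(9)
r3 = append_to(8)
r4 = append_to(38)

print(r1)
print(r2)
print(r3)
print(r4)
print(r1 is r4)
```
[35, 9, 8, 38]
[35, 9, 8, 38]
[35, 9, 8, 38]
[35, 9, 8, 38]
True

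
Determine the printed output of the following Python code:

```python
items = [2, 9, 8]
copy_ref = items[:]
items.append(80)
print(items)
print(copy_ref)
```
[2, 9, 8, 80]
[2, 9, 8]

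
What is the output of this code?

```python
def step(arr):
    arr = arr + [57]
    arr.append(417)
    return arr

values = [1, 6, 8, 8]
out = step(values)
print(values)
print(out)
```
[1, 6, 8, 8]
[1, 6, 8, 8, 57, 417]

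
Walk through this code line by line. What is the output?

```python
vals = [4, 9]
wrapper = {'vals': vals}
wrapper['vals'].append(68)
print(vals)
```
[4, 9, 68]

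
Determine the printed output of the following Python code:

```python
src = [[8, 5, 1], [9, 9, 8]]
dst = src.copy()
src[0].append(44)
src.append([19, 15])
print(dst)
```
[[8, 5, 1, 44], [9, 9, 8]]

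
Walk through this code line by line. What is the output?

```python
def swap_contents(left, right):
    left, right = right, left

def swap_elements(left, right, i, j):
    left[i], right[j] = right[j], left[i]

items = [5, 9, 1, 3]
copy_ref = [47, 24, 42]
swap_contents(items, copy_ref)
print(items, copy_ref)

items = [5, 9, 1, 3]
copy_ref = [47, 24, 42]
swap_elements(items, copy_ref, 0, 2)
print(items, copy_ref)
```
[5, 9, 1, 3] [47, 24, 42]
[42, 9, 1, 3] [47, 24, 5]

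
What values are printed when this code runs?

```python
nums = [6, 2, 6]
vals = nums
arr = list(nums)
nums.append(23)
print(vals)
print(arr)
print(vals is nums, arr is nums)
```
[6, 2, 6, 23]
[6, 2, 6]
True False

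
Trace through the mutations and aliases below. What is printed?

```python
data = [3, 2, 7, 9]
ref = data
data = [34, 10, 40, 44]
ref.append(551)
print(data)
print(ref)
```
[34, 10, 40, 44]
[3, 2, 7, 9, 551]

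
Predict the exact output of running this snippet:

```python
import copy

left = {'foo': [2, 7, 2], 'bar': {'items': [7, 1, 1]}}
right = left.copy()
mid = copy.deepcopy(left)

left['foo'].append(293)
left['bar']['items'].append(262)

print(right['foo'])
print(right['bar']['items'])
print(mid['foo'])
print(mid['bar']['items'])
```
[2, 7, 2, 293]
[7, 1, 1, 262]
[2, 7, 2]
[7, 1, 1]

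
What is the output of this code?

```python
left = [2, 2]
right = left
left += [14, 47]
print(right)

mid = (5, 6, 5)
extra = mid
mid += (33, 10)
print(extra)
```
[2, 2, 14, 47]
(5, 6, 5)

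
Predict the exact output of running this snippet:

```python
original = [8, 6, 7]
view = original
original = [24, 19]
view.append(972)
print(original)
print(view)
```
[24, 19]
[8, 6, 7, 972]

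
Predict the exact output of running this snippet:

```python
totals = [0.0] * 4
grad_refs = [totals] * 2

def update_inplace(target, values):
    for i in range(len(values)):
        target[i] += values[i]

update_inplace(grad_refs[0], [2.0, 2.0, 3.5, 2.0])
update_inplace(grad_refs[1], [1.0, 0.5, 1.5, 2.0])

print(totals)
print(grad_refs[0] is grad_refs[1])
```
[3.0, 2.5, 5.0, 4.0]
True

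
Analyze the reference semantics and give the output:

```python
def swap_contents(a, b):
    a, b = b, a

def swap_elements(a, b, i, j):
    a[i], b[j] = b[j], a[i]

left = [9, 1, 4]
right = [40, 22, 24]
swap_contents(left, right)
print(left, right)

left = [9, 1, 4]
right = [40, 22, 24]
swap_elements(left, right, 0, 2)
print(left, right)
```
[9, 1, 4] [40, 22, 24]
[24, 1, 4] [40, 22, 9]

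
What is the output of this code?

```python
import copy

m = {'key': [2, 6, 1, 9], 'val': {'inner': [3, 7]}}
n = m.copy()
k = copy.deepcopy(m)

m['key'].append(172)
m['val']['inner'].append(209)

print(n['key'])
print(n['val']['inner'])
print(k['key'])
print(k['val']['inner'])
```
[2, 6, 1, 9, 172]
[3, 7, 209]
[2, 6, 1, 9]
[3, 7]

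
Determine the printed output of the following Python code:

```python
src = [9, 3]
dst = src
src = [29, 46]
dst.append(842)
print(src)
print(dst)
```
[29, 46]
[9, 3, 842]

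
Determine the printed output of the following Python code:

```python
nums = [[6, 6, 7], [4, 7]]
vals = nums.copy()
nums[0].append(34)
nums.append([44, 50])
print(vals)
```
[[6, 6, 7, 34], [4, 7]]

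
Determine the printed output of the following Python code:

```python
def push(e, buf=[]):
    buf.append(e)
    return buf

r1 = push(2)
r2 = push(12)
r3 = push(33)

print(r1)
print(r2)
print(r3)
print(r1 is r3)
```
[2, 12, 33]
[2, 12, 33]
[2, 12, 33]
True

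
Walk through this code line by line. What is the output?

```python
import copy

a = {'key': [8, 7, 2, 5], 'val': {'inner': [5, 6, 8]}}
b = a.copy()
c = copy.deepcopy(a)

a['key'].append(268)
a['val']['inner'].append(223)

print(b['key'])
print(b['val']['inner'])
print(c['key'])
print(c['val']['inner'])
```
[8, 7, 2, 5, 268]
[5, 6, 8, 223]
[8, 7, 2, 5]
[5, 6, 8]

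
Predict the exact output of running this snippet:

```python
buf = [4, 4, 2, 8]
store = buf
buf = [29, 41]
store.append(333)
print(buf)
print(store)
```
[29, 41]
[4, 4, 2, 8, 333]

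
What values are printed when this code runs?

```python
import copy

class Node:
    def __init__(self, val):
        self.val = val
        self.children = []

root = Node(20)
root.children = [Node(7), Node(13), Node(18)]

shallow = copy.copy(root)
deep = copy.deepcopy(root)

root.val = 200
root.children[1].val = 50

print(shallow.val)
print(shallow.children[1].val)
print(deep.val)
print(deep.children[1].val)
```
20
50
20
13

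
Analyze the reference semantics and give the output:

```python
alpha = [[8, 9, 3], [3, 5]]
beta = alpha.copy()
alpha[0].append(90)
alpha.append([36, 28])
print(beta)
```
[[8, 9, 3, 90], [3, 5]]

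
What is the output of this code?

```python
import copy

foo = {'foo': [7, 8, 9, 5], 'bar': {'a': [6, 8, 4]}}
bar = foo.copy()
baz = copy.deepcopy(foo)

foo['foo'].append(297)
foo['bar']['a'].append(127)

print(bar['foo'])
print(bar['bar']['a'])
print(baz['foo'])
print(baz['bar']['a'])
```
[7, 8, 9, 5, 297]
[6, 8, 4, 127]
[7, 8, 9, 5]
[6, 8, 4]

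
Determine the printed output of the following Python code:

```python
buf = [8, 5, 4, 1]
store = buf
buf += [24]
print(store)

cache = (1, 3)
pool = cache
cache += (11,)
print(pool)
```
[8, 5, 4, 1, 24]
(1, 3)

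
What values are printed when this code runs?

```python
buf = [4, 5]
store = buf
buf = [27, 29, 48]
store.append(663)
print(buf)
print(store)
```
[27, 29, 48]
[4, 5, 663]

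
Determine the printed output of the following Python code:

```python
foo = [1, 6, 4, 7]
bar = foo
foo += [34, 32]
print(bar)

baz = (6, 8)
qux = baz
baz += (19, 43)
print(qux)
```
[1, 6, 4, 7, 34, 32]
(6, 8)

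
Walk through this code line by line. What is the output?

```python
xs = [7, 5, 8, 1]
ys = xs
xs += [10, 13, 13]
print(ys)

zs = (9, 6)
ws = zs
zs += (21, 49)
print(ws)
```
[7, 5, 8, 1, 10, 13, 13]
(9, 6)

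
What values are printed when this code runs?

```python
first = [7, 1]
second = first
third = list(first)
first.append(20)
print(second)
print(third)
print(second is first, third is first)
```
[7, 1, 20]
[7, 1]
True False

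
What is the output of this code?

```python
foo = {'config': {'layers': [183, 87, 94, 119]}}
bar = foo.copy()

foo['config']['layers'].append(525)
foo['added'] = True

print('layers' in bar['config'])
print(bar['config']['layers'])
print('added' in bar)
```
True
[183, 87, 94, 119, 525]
False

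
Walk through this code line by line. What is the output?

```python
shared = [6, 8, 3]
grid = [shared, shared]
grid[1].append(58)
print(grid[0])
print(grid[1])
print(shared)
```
[6, 8, 3, 58]
[6, 8, 3, 58]
[6, 8, 3, 58]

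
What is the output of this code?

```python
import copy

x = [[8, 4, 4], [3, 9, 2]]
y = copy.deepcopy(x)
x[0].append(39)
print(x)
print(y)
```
[[8, 4, 4, 39], [3, 9, 2]]
[[8, 4, 4], [3, 9, 2]]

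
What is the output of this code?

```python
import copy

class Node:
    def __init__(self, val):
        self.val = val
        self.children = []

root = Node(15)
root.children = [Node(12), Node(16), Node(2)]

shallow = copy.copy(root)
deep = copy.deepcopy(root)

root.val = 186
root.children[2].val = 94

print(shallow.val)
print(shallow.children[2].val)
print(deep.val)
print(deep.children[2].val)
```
15
94
15
2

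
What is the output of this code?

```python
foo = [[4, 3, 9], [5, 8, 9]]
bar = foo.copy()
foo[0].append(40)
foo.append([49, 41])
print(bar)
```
[[4, 3, 9, 40], [5, 8, 9]]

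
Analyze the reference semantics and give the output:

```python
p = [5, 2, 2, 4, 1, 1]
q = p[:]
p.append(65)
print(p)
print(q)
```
[5, 2, 2, 4, 1, 1, 65]
[5, 2, 2, 4, 1, 1]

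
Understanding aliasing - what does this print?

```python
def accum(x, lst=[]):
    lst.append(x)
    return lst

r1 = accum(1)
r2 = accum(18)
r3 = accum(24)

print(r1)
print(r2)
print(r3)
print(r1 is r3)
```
[1, 18, 24]
[1, 18, 24]
[1, 18, 24]
True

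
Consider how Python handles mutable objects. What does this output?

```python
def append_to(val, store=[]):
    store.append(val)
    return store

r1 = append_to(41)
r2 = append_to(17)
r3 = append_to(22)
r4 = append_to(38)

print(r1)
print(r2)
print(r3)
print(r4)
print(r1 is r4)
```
[41, 17, 22, 38]
[41, 17, 22, 38]
[41, 17, 22, 38]
[41, 17, 22, 38]
True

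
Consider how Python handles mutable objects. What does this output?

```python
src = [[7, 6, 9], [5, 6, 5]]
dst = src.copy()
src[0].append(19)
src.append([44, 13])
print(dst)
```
[[7, 6, 9, 19], [5, 6, 5]]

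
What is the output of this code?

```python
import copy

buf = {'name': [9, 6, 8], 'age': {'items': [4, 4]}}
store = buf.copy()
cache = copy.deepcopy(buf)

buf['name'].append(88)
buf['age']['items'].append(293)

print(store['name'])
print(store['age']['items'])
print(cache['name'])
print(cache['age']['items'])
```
[9, 6, 8, 88]
[4, 4, 293]
[9, 6, 8]
[4, 4]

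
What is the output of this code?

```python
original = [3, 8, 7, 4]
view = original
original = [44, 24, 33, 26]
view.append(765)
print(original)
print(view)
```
[44, 24, 33, 26]
[3, 8, 7, 4, 765]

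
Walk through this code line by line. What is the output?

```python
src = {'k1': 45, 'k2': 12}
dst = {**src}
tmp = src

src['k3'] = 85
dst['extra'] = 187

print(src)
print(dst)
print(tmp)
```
{'k1': 45, 'k2': 12, 'k3': 85}
{'k1': 45, 'k2': 12, 'extra': 187}
{'k1': 45, 'k2': 12, 'k3': 85}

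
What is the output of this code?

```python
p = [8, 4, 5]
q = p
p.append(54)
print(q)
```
[8, 4, 5, 54]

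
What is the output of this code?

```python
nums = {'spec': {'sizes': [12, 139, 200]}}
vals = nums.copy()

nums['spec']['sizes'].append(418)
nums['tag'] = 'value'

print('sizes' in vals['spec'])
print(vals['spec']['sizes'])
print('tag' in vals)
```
True
[12, 139, 200, 418]
False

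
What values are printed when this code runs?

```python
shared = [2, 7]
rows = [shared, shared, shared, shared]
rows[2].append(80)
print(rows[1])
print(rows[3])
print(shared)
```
[2, 7, 80]
[2, 7, 80]
[2, 7, 80]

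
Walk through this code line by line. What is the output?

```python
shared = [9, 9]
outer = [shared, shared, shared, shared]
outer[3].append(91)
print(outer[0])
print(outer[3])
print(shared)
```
[9, 9, 91]
[9, 9, 91]
[9, 9, 91]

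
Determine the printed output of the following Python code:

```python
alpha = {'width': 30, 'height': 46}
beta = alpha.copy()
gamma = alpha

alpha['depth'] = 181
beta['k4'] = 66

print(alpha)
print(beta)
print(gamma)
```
{'width': 30, 'height': 46, 'depth': 181}
{'width': 30, 'height': 46, 'k4': 66}
{'width': 30, 'height': 46, 'depth': 181}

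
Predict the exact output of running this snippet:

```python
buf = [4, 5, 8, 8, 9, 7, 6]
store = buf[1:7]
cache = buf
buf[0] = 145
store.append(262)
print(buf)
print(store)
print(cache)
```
[145, 5, 8, 8, 9, 7, 6]
[5, 8, 8, 9, 7, 6, 262]
[145, 5, 8, 8, 9, 7, 6]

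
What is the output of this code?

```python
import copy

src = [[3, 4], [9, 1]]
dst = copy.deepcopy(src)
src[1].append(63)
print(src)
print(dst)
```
[[3, 4], [9, 1, 63]]
[[3, 4], [9, 1]]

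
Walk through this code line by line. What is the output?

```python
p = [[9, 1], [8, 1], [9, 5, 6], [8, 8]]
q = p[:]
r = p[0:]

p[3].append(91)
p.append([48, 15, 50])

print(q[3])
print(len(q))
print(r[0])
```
[8, 8, 91]
4
[9, 1]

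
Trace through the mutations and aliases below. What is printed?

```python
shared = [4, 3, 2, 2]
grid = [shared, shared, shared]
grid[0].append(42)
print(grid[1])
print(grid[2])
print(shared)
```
[4, 3, 2, 2, 42]
[4, 3, 2, 2, 42]
[4, 3, 2, 2, 42]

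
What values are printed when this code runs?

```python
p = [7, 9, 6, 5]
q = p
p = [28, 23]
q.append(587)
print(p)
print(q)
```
[28, 23]
[7, 9, 6, 5, 587]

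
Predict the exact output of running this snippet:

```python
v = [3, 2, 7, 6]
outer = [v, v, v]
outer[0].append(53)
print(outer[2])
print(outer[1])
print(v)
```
[3, 2, 7, 6, 53]
[3, 2, 7, 6, 53]
[3, 2, 7, 6, 53]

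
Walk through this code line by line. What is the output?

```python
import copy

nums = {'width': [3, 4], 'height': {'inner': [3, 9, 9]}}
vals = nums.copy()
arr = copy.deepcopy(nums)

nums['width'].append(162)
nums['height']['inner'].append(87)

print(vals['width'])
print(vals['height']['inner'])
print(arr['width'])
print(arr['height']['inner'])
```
[3, 4, 162]
[3, 9, 9, 87]
[3, 4]
[3, 9, 9]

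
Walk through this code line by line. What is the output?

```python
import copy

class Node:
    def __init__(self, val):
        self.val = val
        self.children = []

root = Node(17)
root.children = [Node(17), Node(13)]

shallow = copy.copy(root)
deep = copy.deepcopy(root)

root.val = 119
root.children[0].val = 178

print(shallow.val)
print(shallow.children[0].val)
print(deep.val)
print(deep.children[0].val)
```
17
178
17
17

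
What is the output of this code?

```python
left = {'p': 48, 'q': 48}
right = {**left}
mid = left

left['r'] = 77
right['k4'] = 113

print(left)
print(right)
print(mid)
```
{'p': 48, 'q': 48, 'r': 77}
{'p': 48, 'q': 48, 'k4': 113}
{'p': 48, 'q': 48, 'r': 77}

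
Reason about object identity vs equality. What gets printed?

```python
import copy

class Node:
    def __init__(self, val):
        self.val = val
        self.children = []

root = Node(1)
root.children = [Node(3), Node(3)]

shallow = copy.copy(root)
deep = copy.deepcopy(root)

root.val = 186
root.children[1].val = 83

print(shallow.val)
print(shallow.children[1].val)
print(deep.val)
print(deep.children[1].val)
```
1
83
1
3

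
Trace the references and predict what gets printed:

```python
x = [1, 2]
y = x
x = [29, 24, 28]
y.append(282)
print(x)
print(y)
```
[29, 24, 28]
[1, 2, 282]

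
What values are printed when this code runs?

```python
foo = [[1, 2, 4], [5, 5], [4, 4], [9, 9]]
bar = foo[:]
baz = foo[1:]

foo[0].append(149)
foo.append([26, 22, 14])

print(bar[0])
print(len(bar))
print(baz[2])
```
[1, 2, 4, 149]
4
[9, 9]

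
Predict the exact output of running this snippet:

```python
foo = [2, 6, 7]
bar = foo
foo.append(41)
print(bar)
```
[2, 6, 7, 41]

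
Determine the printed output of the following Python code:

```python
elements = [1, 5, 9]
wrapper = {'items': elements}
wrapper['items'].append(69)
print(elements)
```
[1, 5, 9, 69]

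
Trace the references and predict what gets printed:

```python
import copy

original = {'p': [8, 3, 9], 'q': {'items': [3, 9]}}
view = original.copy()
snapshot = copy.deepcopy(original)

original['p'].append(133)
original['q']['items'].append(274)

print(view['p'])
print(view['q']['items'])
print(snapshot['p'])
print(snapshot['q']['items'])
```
[8, 3, 9, 133]
[3, 9, 274]
[8, 3, 9]
[3, 9]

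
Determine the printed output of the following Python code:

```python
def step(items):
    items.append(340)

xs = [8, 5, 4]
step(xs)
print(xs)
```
[8, 5, 4, 340]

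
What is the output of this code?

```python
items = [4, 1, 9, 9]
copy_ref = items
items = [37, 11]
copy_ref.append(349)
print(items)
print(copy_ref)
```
[37, 11]
[4, 1, 9, 9, 349]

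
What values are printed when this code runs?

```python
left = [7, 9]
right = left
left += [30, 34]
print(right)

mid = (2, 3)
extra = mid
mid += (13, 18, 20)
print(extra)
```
[7, 9, 30, 34]
(2, 3)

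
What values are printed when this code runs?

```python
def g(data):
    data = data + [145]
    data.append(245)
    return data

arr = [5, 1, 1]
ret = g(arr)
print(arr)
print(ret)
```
[5, 1, 1]
[5, 1, 1, 145, 245]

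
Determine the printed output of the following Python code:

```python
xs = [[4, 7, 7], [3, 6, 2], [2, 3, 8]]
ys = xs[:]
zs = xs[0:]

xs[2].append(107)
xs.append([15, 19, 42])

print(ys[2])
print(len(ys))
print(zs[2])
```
[2, 3, 8, 107]
3
[2, 3, 8, 107]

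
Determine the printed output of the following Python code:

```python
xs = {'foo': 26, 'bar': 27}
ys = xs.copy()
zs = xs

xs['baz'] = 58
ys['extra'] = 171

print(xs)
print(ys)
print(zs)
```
{'foo': 26, 'bar': 27, 'baz': 58}
{'foo': 26, 'bar': 27, 'extra': 171}
{'foo': 26, 'bar': 27, 'baz': 58}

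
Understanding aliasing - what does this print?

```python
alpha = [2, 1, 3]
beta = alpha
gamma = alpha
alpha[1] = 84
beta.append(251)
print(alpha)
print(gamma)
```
[2, 84, 3, 251]
[2, 84, 3, 251]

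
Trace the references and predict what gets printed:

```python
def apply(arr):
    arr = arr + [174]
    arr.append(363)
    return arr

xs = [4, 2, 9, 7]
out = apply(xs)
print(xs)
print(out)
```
[4, 2, 9, 7]
[4, 2, 9, 7, 174, 363]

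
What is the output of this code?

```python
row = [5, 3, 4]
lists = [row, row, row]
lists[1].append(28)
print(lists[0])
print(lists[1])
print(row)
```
[5, 3, 4, 28]
[5, 3, 4, 28]
[5, 3, 4, 28]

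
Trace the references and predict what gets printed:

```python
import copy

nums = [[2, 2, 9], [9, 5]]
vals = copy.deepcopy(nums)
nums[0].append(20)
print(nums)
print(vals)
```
[[2, 2, 9, 20], [9, 5]]
[[2, 2, 9], [9, 5]]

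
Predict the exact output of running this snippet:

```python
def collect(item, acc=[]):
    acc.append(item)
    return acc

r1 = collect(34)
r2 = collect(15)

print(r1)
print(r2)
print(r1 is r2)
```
[34, 15]
[34, 15]
True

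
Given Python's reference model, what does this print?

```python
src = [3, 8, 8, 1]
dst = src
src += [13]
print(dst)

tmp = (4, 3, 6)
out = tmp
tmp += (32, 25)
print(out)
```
[3, 8, 8, 1, 13]
(4, 3, 6)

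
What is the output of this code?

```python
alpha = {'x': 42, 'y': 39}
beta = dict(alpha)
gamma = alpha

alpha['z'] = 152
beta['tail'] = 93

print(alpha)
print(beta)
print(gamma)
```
{'x': 42, 'y': 39, 'z': 152}
{'x': 42, 'y': 39, 'tail': 93}
{'x': 42, 'y': 39, 'z': 152}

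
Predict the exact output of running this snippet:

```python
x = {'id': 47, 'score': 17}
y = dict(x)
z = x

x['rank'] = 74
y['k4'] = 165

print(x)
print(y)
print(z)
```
{'id': 47, 'score': 17, 'rank': 74}
{'id': 47, 'score': 17, 'k4': 165}
{'id': 47, 'score': 17, 'rank': 74}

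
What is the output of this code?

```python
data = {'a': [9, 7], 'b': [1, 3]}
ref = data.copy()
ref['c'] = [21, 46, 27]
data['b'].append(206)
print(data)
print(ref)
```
{'a': [9, 7], 'b': [1, 3, 206]}
{'a': [9, 7], 'b': [1, 3, 206], 'c': [21, 46, 27]}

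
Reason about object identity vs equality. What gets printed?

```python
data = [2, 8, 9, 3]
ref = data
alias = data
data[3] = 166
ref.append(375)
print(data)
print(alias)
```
[2, 8, 9, 166, 375]
[2, 8, 9, 166, 375]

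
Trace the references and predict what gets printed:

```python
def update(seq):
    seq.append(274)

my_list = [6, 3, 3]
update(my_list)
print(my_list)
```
[6, 3, 3, 274]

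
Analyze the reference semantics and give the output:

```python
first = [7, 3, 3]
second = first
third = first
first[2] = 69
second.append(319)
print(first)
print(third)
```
[7, 3, 69, 319]
[7, 3, 69, 319]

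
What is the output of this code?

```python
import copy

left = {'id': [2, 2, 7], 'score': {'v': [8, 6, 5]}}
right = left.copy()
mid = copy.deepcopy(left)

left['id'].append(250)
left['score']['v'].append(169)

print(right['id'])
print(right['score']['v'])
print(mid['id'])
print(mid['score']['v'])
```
[2, 2, 7, 250]
[8, 6, 5, 169]
[2, 2, 7]
[8, 6, 5]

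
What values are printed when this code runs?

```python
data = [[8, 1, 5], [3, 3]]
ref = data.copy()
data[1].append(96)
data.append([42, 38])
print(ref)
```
[[8, 1, 5], [3, 3, 96]]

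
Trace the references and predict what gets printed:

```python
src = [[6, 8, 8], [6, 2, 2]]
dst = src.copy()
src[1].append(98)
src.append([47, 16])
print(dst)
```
[[6, 8, 8], [6, 2, 2, 98]]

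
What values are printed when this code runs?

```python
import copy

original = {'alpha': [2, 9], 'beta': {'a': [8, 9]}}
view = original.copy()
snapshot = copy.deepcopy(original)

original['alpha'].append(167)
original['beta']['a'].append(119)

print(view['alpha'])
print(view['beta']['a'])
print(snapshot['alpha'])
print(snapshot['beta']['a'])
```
[2, 9, 167]
[8, 9, 119]
[2, 9]
[8, 9]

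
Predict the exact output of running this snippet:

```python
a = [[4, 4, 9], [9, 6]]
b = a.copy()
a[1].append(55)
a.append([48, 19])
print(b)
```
[[4, 4, 9], [9, 6, 55]]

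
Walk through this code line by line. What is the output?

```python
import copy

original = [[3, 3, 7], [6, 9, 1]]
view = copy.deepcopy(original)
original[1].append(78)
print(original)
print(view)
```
[[3, 3, 7], [6, 9, 1, 78]]
[[3, 3, 7], [6, 9, 1]]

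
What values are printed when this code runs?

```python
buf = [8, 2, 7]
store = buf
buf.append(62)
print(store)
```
[8, 2, 7, 62]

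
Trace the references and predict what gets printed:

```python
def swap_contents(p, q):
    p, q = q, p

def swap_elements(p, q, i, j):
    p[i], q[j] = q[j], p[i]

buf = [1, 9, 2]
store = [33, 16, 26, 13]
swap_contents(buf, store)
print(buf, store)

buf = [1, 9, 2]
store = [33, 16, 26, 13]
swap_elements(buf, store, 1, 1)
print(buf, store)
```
[1, 9, 2] [33, 16, 26, 13]
[1, 16, 2] [33, 9, 26, 13]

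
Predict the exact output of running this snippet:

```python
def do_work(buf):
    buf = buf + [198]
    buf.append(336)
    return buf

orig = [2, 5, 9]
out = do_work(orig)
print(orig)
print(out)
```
[2, 5, 9]
[2, 5, 9, 198, 336]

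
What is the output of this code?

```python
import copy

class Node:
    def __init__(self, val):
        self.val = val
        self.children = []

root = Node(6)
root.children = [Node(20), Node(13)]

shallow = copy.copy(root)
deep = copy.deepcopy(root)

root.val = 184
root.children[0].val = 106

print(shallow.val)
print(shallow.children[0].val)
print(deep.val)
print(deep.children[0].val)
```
6
106
6
20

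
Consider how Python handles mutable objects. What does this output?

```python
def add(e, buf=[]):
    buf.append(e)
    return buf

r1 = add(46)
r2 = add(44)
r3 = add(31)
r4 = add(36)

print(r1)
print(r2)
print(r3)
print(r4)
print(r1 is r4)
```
[46, 44, 31, 36]
[46, 44, 31, 36]
[46, 44, 31, 36]
[46, 44, 31, 36]
True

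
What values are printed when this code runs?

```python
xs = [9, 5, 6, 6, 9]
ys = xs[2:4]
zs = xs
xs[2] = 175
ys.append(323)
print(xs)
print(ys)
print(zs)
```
[9, 5, 175, 6, 9]
[6, 6, 323]
[9, 5, 175, 6, 9]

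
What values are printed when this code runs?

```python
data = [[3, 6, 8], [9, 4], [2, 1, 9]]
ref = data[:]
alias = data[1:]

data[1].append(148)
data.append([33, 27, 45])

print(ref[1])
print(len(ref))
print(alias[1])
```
[9, 4, 148]
3
[2, 1, 9]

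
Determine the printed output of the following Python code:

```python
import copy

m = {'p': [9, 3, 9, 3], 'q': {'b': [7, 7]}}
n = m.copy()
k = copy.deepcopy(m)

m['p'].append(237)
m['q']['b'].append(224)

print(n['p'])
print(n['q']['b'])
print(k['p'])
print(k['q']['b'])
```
[9, 3, 9, 3, 237]
[7, 7, 224]
[9, 3, 9, 3]
[7, 7]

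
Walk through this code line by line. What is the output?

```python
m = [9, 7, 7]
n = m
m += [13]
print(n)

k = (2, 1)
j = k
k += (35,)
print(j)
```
[9, 7, 7, 13]
(2, 1)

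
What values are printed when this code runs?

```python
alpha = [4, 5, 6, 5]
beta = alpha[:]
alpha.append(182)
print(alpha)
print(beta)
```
[4, 5, 6, 5, 182]
[4, 5, 6, 5]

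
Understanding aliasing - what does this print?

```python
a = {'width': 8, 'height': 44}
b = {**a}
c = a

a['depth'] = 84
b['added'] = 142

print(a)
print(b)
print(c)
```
{'width': 8, 'height': 44, 'depth': 84}
{'width': 8, 'height': 44, 'added': 142}
{'width': 8, 'height': 44, 'depth': 84}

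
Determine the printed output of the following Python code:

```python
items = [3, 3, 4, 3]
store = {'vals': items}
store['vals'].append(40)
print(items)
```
[3, 3, 4, 3, 40]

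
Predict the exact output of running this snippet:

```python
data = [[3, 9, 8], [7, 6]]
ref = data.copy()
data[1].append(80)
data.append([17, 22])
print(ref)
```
[[3, 9, 8], [7, 6, 80]]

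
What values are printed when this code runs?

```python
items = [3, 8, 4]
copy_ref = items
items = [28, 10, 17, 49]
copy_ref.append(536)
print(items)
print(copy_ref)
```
[28, 10, 17, 49]
[3, 8, 4, 536]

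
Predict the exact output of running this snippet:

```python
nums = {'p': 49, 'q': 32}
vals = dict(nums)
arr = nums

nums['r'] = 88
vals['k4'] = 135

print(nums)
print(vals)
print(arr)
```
{'p': 49, 'q': 32, 'r': 88}
{'p': 49, 'q': 32, 'k4': 135}
{'p': 49, 'q': 32, 'r': 88}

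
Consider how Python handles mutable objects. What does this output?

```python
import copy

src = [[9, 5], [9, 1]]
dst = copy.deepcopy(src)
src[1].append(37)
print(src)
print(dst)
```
[[9, 5], [9, 1, 37]]
[[9, 5], [9, 1]]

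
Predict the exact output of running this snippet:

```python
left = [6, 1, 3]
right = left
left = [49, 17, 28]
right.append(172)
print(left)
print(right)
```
[49, 17, 28]
[6, 1, 3, 172]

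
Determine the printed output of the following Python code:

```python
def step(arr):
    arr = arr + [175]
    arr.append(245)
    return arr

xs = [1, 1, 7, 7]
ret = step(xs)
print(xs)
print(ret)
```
[1, 1, 7, 7]
[1, 1, 7, 7, 175, 245]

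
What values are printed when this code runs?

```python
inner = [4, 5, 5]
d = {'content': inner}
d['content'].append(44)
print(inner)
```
[4, 5, 5, 44]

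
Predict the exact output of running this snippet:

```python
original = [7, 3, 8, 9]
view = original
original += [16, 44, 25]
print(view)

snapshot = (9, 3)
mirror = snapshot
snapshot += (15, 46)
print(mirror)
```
[7, 3, 8, 9, 16, 44, 25]
(9, 3)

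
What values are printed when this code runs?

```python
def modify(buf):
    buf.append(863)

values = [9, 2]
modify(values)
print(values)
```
[9, 2, 863]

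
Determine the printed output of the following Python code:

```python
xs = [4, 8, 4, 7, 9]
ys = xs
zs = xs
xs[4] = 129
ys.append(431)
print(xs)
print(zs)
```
[4, 8, 4, 7, 129, 431]
[4, 8, 4, 7, 129, 431]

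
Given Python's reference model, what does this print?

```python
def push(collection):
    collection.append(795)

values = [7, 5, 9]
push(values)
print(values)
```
[7, 5, 9, 795]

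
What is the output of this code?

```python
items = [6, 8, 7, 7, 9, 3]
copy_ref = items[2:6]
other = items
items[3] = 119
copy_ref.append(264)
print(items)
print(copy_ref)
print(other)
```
[6, 8, 7, 119, 9, 3]
[7, 7, 9, 3, 264]
[6, 8, 7, 119, 9, 3]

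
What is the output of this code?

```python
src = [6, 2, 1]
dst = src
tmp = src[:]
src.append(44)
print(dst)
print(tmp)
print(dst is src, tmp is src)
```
[6, 2, 1, 44]
[6, 2, 1]
True False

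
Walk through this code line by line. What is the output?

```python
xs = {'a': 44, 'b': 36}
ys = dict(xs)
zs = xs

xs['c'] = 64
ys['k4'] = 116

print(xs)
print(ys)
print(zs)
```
{'a': 44, 'b': 36, 'c': 64}
{'a': 44, 'b': 36, 'k4': 116}
{'a': 44, 'b': 36, 'c': 64}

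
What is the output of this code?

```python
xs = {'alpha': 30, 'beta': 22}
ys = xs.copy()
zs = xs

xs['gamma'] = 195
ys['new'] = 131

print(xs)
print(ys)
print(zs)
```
{'alpha': 30, 'beta': 22, 'gamma': 195}
{'alpha': 30, 'beta': 22, 'new': 131}
{'alpha': 30, 'beta': 22, 'gamma': 195}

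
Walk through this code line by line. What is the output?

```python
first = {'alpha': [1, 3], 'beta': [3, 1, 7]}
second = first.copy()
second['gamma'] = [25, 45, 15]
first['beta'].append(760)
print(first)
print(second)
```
{'alpha': [1, 3], 'beta': [3, 1, 7, 760]}
{'alpha': [1, 3], 'beta': [3, 1, 7, 760], 'gamma': [25, 45, 15]}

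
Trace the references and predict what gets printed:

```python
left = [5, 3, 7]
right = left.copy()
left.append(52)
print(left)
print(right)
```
[5, 3, 7, 52]
[5, 3, 7]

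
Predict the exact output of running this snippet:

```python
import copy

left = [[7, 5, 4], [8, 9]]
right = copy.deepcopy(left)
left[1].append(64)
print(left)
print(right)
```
[[7, 5, 4], [8, 9, 64]]
[[7, 5, 4], [8, 9]]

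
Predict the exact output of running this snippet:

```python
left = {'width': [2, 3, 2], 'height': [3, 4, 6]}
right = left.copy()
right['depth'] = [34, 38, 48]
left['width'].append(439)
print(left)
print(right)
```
{'width': [2, 3, 2, 439], 'height': [3, 4, 6]}
{'width': [2, 3, 2, 439], 'height': [3, 4, 6], 'depth': [34, 38, 48]}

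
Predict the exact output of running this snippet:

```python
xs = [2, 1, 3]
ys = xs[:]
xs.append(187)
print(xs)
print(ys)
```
[2, 1, 3, 187]
[2, 1, 3]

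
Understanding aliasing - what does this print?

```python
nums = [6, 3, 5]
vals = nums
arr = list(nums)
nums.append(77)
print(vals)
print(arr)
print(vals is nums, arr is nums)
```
[6, 3, 5, 77]
[6, 3, 5]
True False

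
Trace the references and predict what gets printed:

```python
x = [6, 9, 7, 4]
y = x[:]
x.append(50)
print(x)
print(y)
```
[6, 9, 7, 4, 50]
[6, 9, 7, 4]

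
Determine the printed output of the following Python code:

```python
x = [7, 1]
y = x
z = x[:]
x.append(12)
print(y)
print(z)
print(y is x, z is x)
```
[7, 1, 12]
[7, 1]
True False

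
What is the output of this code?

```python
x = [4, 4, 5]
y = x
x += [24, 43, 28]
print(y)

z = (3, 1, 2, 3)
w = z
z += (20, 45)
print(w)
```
[4, 4, 5, 24, 43, 28]
(3, 1, 2, 3)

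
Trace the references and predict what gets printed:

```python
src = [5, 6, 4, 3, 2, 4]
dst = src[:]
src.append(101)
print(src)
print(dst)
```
[5, 6, 4, 3, 2, 4, 101]
[5, 6, 4, 3, 2, 4]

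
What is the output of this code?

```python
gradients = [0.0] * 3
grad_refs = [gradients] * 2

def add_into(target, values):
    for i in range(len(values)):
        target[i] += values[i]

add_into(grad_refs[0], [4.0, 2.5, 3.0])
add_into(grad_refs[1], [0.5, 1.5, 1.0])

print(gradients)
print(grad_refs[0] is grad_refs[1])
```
[4.5, 4.0, 4.0]
True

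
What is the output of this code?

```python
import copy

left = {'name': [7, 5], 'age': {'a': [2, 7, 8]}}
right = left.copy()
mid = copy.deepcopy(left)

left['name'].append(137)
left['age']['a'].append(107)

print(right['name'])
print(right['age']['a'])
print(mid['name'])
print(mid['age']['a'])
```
[7, 5, 137]
[2, 7, 8, 107]
[7, 5]
[2, 7, 8]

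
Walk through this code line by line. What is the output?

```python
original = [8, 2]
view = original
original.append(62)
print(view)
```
[8, 2, 62]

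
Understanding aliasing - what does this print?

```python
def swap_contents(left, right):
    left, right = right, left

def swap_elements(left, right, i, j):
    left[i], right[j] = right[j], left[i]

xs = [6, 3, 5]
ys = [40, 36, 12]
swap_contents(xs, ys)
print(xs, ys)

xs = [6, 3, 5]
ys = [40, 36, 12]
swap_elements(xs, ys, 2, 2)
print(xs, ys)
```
[6, 3, 5] [40, 36, 12]
[6, 3, 12] [40, 36, 5]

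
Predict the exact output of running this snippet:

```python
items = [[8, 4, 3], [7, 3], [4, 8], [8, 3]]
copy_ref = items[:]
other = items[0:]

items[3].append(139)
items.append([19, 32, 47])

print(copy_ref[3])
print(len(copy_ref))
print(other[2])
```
[8, 3, 139]
4
[4, 8]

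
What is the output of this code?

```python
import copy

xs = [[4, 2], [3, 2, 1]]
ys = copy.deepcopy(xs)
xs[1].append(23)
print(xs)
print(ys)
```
[[4, 2], [3, 2, 1, 23]]
[[4, 2], [3, 2, 1]]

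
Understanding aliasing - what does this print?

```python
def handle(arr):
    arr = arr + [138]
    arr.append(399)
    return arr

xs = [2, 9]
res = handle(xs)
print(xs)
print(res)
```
[2, 9]
[2, 9, 138, 399]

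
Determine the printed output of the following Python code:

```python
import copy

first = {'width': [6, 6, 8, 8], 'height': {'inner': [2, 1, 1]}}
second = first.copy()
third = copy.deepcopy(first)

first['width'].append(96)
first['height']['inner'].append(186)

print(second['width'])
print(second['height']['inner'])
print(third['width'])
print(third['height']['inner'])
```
[6, 6, 8, 8, 96]
[2, 1, 1, 186]
[6, 6, 8, 8]
[2, 1, 1]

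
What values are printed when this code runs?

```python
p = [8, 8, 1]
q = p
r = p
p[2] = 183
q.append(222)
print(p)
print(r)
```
[8, 8, 183, 222]
[8, 8, 183, 222]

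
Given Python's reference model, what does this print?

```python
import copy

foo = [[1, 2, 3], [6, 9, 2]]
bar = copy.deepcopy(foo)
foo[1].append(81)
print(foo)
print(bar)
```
[[1, 2, 3], [6, 9, 2, 81]]
[[1, 2, 3], [6, 9, 2]]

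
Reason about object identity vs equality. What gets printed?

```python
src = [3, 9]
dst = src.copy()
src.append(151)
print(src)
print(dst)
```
[3, 9, 151]
[3, 9]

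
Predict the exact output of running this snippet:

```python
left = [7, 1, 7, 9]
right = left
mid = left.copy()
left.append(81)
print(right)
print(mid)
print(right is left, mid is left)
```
[7, 1, 7, 9, 81]
[7, 1, 7, 9]
True False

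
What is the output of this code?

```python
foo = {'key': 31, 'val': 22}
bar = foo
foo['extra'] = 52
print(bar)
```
{'key': 31, 'val': 22, 'extra': 52}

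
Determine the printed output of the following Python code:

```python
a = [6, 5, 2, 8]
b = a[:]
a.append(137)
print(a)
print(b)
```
[6, 5, 2, 8, 137]
[6, 5, 2, 8]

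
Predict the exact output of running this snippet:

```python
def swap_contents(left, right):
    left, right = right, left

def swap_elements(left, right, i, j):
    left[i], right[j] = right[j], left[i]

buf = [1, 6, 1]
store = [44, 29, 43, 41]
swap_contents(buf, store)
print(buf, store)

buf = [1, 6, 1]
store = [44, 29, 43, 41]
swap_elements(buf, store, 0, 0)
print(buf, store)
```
[1, 6, 1] [44, 29, 43, 41]
[44, 6, 1] [1, 29, 43, 41]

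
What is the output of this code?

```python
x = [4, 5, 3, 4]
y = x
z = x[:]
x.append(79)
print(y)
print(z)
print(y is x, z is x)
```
[4, 5, 3, 4, 79]
[4, 5, 3, 4]
True False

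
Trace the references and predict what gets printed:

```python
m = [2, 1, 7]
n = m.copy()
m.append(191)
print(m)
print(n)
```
[2, 1, 7, 191]
[2, 1, 7]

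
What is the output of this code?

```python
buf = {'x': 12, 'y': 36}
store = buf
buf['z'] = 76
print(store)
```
{'x': 12, 'y': 36, 'z': 76}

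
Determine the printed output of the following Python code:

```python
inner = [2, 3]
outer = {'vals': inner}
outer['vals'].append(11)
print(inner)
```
[2, 3, 11]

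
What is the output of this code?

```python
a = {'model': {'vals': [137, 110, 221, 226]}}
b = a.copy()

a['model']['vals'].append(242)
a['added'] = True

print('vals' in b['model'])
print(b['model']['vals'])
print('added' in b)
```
True
[137, 110, 221, 226, 242]
False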